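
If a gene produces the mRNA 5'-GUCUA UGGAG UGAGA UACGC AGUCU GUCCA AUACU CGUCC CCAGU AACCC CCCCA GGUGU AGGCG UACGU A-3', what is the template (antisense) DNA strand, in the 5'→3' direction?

Replace U with T to get the coding DNA strand: GTCTATGGAGTGAGATACGCAGTCTGTCCAATACTCGTCCCCAGTAACCCCCCCAGGTGTAGGCGTACGTA. The template strand is its reverse complement (complement CAGATACCTCACTCTATGCGTCAGACAGGTTATGAGCAGGGGTCATTGGGGGGGTCCACATCCGCATGCAT, then reverse).

5'-TACGTACGCCTACACCTGGGGGGGTTACTGGGGACGAGTATTGGACAGACTGCGTATCTCACTCCATAGAC-3'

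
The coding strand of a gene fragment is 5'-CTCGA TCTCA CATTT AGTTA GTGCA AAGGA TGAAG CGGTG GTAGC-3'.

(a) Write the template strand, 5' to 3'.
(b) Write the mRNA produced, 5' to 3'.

(a) The template strand is the reverse complement of the coding strand: complement GAGCTAGAGTGTAAATCAATCACGTTTCCTACTTCGCCACCATCG, then reverse.
(b) mRNA matches the coding strand with T→U.

(a) 5′-GCTACCACCGCTTCATCCTTTGCACTAACTAAATGTGAGATCGAG-3′
(b) 5'-CUCGAUCUCACAUUUAGUUAGUGCAAAGGAUGAAGCGGUGGUAGC-3'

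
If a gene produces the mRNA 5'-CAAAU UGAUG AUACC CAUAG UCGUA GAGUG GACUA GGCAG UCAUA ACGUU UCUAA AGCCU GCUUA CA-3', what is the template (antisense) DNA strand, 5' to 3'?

5'-TGTAAGCAGGCTTTAGAAACGTTATGACTGCCTAGTCCACTCTACGACTATGGGTATCATCAATTTG-3'

Replace U with T to get the coding DNA strand: CAAATTGATGATACCCATAGTCGTAGAGTGGACTAGGCAGTCATAACGTTTCTAAAGCCTGCTTACA. The template strand is its reverse complement (complement GTTTAACTACTATGGGTATCAGCATCTCACCTGATCCGTCAGTATTGCAAAGATTTCGGACGAATGT, then reverse).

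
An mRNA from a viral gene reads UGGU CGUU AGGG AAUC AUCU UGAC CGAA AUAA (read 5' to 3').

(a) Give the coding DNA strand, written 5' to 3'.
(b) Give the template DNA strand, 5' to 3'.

(a) The coding strand matches the mRNA with U→T.
(b) The template strand is the reverse complement of the coding strand.

(a) 5'-TGGTCGTTAGGGAATCATCTTGACCGAAATAA-3'
(b) 5'-TTATTTCGGTCAAGATGATTCCCTAACGACCA-3'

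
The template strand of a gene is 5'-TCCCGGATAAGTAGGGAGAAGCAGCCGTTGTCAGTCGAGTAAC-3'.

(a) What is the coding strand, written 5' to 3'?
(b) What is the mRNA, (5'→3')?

(a) 5'-GTTACTCGACTGACAACGGCTGCTTCTCCCTACTTATCCGGGA-3'
(b) 5'-GUUACUCGACUGACAACGGCUGCUUCUCCCUACUUAUCCGGGA-3'

(a) The coding strand is the reverse complement of the template: complement AGGGCCTATTCATCCCTCTTCGTCGGCAACAGTCAGCTCATTG, then reverse.
(b) mRNA has the coding-strand sequence with T→U.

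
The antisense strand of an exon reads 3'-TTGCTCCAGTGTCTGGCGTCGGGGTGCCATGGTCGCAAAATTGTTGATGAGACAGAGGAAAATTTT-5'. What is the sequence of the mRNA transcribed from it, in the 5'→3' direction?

5'-AACGAGGUCACAGACCGCAGCCCCACGGUACCAGCGUUUUAACAACUACUCUGUCUCCUUUUAAAA-3'

Reading the template 3'→5' as shown, RNA polymerase pairs each base (A→U, T→A, G↔C) to build mRNA 5'→3' directly.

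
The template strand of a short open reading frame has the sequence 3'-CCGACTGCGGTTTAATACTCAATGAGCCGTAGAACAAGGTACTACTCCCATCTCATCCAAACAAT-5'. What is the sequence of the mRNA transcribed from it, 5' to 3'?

Reading the template 3'→5' as shown, RNA polymerase pairs each base (A→U, T→A, G↔C) to build mRNA 5'→3' directly.

5'-GGCUGACGCCAAAUUAUGAGUUACUCGGCAUCUUGUUCCAUGAUGAGGGUAGAGUAGGUUUGUUA-3'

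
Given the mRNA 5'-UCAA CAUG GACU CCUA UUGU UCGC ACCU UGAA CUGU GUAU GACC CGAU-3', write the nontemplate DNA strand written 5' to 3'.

5'-TCAACATGGACTCCTATTGTTCGCACCTTGAACTGTGTATGACCCGAT-3'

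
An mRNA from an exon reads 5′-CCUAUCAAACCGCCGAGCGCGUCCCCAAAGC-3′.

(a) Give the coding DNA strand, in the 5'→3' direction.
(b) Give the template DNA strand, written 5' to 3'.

(a) 5'-CCTATCAAACCGCCGAGCGCGTCCCCAAAGC-3'
(b) 5′-GCTTTGGGGACGCGCTCGGCGGTTTGATAGG-3′

(a) The coding strand matches the mRNA with U→T.
(b) The template strand is the reverse complement of the coding strand.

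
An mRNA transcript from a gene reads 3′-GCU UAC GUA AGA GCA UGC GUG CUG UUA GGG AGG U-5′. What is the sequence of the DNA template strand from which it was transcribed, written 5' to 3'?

5'-CGAATGCATTCTCGTACGCACGACAATCCCTCCA-3'

Written 5'→3' the mRNA is UGGAGGGAUUGUCGUGCGUACGAGAAUGCAUUCG, so the coding DNA strand is TGGAGGGATTGTCGTGCGTACGAGAATGCATTCG. The template is its reverse complement.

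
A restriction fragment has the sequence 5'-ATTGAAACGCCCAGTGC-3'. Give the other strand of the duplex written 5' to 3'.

The complement of ATTGAAACGCCCAGTGC is TAACTTTGCGGGTCACG (A↔T, G↔C). DNA strands are antiparallel, so the complementary strand runs 3'→5'; reversing gives the 5'→3' form.

5'-GCACTGGGCGTTTCAAT-3'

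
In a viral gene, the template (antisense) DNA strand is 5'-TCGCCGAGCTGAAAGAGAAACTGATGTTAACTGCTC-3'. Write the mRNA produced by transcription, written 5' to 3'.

The mRNA has the sequence of the coding strand (reverse complement of the template) with T→U. Reverse complement of TCGCCGAGCTGAAAGAGAAACTGATGTTAACTGCTC is GAGCAGTTAACATCAGTTTCTCTTTCAGCTCGGCGA; then T→U.

5'-GAGCAGUUAACAUCAGUUUCUCUUUCAGCUCGGCGA-3'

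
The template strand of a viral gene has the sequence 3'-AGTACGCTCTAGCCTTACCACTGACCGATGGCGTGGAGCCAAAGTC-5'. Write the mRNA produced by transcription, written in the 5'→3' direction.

5'-UCAUGCGAGAUCGGAAUGGUGACUGGCUACCGCACCUCGGUUUCAG-3'

Reading the template 3'→5' as shown, RNA polymerase pairs each base (A→U, T→A, G↔C) to build mRNA 5'→3' directly.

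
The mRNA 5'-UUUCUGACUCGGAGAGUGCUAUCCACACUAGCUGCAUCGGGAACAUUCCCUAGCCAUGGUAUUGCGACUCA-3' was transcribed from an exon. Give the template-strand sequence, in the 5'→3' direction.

Replace U with T to get the coding DNA strand: TTTCTGACTCGGAGAGTGCTATCCACACTAGCTGCATCGGGAACATTCCCTAGCCATGGTATTGCGACTCA. The template strand is its reverse complement (complement AAAGACTGAGCCTCTCACGATAGGTGTGATCGACGTAGCCCTTGTAAGGGATCGGTACCATAACGCTGAGT, then reverse).

5'-TGAGTCGCAATACCATGGCTAGGGAATGTTCCCGATGCAGCTAGTGTGGATAGCACTCTCCGAGTCAGAAA-3'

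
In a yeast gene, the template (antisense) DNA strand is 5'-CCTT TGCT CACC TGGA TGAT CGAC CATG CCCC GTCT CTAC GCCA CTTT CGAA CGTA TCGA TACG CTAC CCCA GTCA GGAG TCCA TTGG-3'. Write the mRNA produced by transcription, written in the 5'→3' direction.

The mRNA has the sequence of the coding strand (reverse complement of the template) with T→U. Reverse complement of CCTTTGCTCACCTGGATGATCGACCATGCCCCGTCTCTACGCCACTTTCGAACGTATCGATACGCTACCCCAGTCAGGAGTCCATTGG is CCAATGGACTCCTGACTGGGGTAGCGTATCGATACGTTCGAAAGTGGCGTAGAGACGGGGCATGGTCGATCATCCAGGTGAGCAAAGG; then T→U.

5'-CCAAUGGACUCCUGACUGGGGUAGCGUAUCGAUACGUUCGAAAGUGGCGUAGAGACGGGGCAUGGUCGAUCAUCCAGGUGAGCAAAGG-3'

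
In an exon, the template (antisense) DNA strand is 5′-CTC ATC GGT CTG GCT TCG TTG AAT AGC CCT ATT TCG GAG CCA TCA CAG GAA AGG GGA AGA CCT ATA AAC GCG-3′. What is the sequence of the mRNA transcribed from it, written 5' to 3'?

The mRNA has the sequence of the coding strand (reverse complement of the template) with T→U. Reverse complement of CTCATCGGTCTGGCTTCGTTGAATAGCCCTATTTCGGAGCCATCACAGGAAAGGGGAAGACCTATAAACGCG is CGCGTTTATAGGTCTTCCCCTTTCCTGTGATGGCTCCGAAATAGGGCTATTCAACGAAGCCAGACCGATGAG; then T→U.

5′-CGCGUUUAUAGGUCUUCCCCUUUCCUGUGAUGGCUCCGAAAUAGGGCUAUUCAACGAAGCCAGACCGAUGAG-3′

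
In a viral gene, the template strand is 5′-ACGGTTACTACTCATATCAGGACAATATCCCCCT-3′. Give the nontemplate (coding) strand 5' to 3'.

5'-AGGGGGATATTGTCCTGATATGAGTAGTAACCGT-3'

The coding strand is complementary and antiparallel to the template: take the complement (A↔T, G↔C) and reverse.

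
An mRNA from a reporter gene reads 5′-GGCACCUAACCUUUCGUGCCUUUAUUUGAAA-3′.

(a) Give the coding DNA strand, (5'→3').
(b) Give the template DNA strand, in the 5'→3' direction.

(a) The coding strand matches the mRNA with U→T.
(b) The template strand is the reverse complement of the coding strand.

(a) 5'-GGCACCTAACCTTTCGTGCCTTTATTTGAAA-3'
(b) 5′-TTTCAAATAAAGGCACGAAAGGTTAGGTGCC-3′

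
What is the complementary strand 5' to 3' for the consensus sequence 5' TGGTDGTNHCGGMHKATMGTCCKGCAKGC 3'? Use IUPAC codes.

Standard pairs A↔T, G↔C; ambiguity codes pair M↔K, D↔H, N↔N. Complement (ACCAHCANDGCCKDMTAKCAGGMCGTMCG), then reverse for 5'→3'.

5'-GCMTGCMGGACKATMDKCCGDNACHACCA-3'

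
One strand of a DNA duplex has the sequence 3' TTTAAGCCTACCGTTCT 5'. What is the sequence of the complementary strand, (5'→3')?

The strand is given 3'→5', so its complement runs 5'→3' in the same left-to-right order: pair each base A↔T, G↔C.

5'-AAATTCGGATGGCAAGA-3'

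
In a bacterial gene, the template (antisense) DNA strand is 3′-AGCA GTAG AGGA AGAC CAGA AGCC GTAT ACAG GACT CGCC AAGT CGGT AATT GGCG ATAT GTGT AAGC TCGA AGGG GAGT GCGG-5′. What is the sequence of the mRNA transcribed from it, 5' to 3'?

5′-UCGUCAUCUCCUUCUGGUCUUCGGCAUAUGUCCUGAGCGGUUCAGCCAUUAACCGCUAUACACAUUCGAGCUUCCCCUCACGCC-3′

Reading the template 3'→5' as shown, RNA polymerase pairs each base (A→U, T→A, G↔C) to build mRNA 5'→3' directly.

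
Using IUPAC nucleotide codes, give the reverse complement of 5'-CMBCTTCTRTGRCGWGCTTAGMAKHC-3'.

5'-GDMTKCTAAGCWCGYCAYAGAAGVKG-3'

Standard pairs A↔T, G↔C; ambiguity codes pair R↔Y, M↔K, W↔W, B↔V, H↔D. Complement (GKVGAAGAYACYGCWCGAATCKTMDG), then reverse for 5'→3'.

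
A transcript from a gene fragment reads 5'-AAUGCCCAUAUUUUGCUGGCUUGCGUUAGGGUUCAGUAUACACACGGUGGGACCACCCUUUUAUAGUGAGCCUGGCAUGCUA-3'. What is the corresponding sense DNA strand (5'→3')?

5'-AATGCCCATATTTTGCTGGCTTGCGTTAGGGTTCAGTATACACACGGTGGGACCACCCTTTTATAGTGAGCCTGGCATGCTA-3'

The coding DNA strand has the same 5'→3' sequence as the mRNA with U replaced by T.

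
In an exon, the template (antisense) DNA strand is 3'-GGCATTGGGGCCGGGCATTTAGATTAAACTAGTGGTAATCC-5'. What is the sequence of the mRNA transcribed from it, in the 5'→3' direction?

5'-CCGUAACCCCGGCCCGUAAAUCUAAUUUGAUCACCAUUAGG-3'

Reading the template 3'→5' as shown, RNA polymerase pairs each base (A→U, T→A, G↔C) to build mRNA 5'→3' directly.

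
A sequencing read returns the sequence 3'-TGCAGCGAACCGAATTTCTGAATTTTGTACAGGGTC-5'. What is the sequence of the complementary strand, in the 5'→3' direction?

5'-ACGTCGCTTGGCTTAAAGACTTAAAACATGTCCCAG-3'

The strand is given 3'→5', so its complement runs 5'→3' in the same left-to-right order: pair each base A↔T, G↔C.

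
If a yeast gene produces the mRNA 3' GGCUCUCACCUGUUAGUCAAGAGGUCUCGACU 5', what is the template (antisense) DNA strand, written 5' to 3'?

Written 5'→3' the mRNA is UCAGCUCUGGAGAACUGAUUGUCCACUCUCGG, so the coding DNA strand is TCAGCTCTGGAGAACTGATTGTCCACTCTCGG. The template is its reverse complement.

5'-CCGAGAGTGGACAATCAGTTCTCCAGAGCTGA-3'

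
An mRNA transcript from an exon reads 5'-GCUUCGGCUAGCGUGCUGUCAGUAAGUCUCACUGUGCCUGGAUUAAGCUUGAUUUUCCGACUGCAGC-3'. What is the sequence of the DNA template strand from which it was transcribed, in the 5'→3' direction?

Replace U with T to get the coding DNA strand: GCTTCGGCTAGCGTGCTGTCAGTAAGTCTCACTGTGCCTGGATTAAGCTTGATTTTCCGACTGCAGC. The template strand is its reverse complement (complement CGAAGCCGATCGCACGACAGTCATTCAGAGTGACACGGACCTAATTCGAACTAAAAGGCTGACGTCG, then reverse).

5'-GCTGCAGTCGGAAAATCAAGCTTAATCCAGGCACAGTGAGACTTACTGACAGCACGCTAGCCGAAGC-3'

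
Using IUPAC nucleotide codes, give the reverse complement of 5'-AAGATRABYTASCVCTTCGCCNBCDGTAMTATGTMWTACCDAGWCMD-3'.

Standard pairs A↔T, G↔C; ambiguity codes pair R↔Y, M↔K, W↔W, S↔S, B↔V, D↔H, N↔N. Complement (TTCTAYTVRATSGBGAAGCGGNVGHCATKATACAKWATGGHTCWGKH), then reverse for 5'→3'.

5'-HKGWCTHGGTAWKACATAKTACHGVNGGCGAAGBGSTARVTYATCTT-3'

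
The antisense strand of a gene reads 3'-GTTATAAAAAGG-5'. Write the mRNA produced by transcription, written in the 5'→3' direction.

5'-CAAUAUUUUUCC-3'

Reading the template 3'→5' as shown, RNA polymerase pairs each base (A→U, T→A, G↔C) to build mRNA 5'→3' directly.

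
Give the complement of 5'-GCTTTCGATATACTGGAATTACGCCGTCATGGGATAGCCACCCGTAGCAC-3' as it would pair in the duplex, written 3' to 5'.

3'-CGAAAGCTATATGACCTTAATGCGGCAGTACCCTATCGGTGGGCATCGTG-5'

Base-pairing A↔T, G↔C gives the complement. The complementary strand is antiparallel, so paired with a 5'→3' strand it runs 3'→5'.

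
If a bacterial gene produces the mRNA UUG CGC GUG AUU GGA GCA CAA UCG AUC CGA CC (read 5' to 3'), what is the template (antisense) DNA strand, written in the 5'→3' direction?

Replace U with T to get the coding DNA strand: TTGCGCGTGATTGGAGCACAATCGATCCGACC. The template strand is its reverse complement (complement AACGCGCACTAACCTCGTGTTAGCTAGGCTGG, then reverse).

5'-GGTCGGATCGATTGTGCTCCAATCACGCGCAA-3'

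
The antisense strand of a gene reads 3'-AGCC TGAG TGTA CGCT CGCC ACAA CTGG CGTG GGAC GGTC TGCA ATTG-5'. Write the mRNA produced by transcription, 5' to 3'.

Reading the template 3'→5' as shown, RNA polymerase pairs each base (A→U, T→A, G↔C) to build mRNA 5'→3' directly.

5'-UCGGACUCACAUGCGAGCGGUGUUGACCGCACCCUGCCAGACGUUAAC-3'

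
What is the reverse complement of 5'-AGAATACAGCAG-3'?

Complement each base (A↔T, G↔C): TCTTATGTCGTC. Then reverse.

5'-CTGCTGTATTCT-3'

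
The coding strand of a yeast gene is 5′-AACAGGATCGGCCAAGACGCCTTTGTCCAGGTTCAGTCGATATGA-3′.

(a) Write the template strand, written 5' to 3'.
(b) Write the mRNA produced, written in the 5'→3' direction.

(a) The template strand is the reverse complement of the coding strand: complement TTGTCCTAGCCGGTTCTGCGGAAACAGGTCCAAGTCAGCTATACT, then reverse.
(b) mRNA matches the coding strand with T→U.

(a) 5'-TCATATCGACTGAACCTGGACAAAGGCGTCTTGGCCGATCCTGTT-3'
(b) 5'-AACAGGAUCGGCCAAGACGCCUUUGUCCAGGUUCAGUCGAUAUGA-3'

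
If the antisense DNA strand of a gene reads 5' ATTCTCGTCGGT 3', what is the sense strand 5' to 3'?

The coding strand is complementary and antiparallel to the template: take the complement (A↔T, G↔C) and reverse.

5'-ACCGACGAGAAT-3'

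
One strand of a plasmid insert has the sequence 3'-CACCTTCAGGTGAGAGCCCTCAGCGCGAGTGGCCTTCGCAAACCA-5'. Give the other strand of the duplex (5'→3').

5'-GTGGAAGTCCACTCTCGGGAGTCGCGCTCACCGGAAGCGTTTGGT-3'

The strand is given 3'→5', so its complement runs 5'→3' in the same left-to-right order: pair each base A↔T, G↔C.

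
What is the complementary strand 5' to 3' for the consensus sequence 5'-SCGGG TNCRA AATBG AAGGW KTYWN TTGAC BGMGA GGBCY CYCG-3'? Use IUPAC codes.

Standard pairs A↔T, G↔C; ambiguity codes pair R↔Y, M↔K, W↔W, S↔S, B↔V, N↔N. Complement (SGCCCANGYTTTAVCTTCCWMARWNAACTGVCKCTCCVGRGRGC), then reverse for 5'→3'.

5'-CGRGRGVCCTCKCVGTCAANWRAMWCCTTCVATTTYGNACCCGS-3'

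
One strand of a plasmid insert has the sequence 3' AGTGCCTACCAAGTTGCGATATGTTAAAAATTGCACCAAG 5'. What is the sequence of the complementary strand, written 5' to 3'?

The strand is given 3'→5', so its complement runs 5'→3' in the same left-to-right order: pair each base A↔T, G↔C.

5'-TCACGGATGGTTCAACGCTATACAATTTTTAACGTGGTTC-3'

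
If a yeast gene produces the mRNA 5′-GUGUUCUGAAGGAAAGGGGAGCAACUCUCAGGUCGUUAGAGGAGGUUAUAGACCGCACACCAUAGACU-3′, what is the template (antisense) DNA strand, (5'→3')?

5'-AGTCTATGGTGTGCGGTCTATAACCTCCTCTAACGACCTGAGAGTTGCTCCCCTTTCCTTCAGAACAC-3'

Replace U with T to get the coding DNA strand: GTGTTCTGAAGGAAAGGGGAGCAACTCTCAGGTCGTTAGAGGAGGTTATAGACCGCACACCATAGACT. The template strand is its reverse complement (complement CACAAGACTTCCTTTCCCCTCGTTGAGAGTCCAGCAATCTCCTCCAATATCTGGCGTGTGGTATCTGA, then reverse).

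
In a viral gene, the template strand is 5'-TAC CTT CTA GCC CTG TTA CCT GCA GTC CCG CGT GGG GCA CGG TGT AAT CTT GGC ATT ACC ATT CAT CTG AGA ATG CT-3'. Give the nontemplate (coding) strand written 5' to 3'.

The coding strand is complementary and antiparallel to the template: take the complement (A↔T, G↔C) and reverse.

5'-AGCATTCTCAGATGAATGGTAATGCCAAGATTACACCGTGCCCCACGCGGGACTGCAGGTAACAGGGCTAGAAGGTA-3'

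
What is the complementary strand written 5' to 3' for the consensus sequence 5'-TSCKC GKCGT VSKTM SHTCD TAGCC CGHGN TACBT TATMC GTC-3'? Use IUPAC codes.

5'-GACGKATAAVGTANCDCGGGCTAHGADSKAMSBACGMCGMGSA-3'

Standard pairs A↔T, G↔C; ambiguity codes pair M↔K, S↔S, B↔V, D↔H, N↔N. Complement (ASGMGCMGCABSMAKSDAGHATCGGGCDCNATGVAATAKGCAG), then reverse for 5'→3'.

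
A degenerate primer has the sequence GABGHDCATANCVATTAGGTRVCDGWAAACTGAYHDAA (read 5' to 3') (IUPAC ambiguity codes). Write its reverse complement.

Standard pairs A↔T, G↔C; ambiguity codes pair R↔Y, W↔W, B↔V, D↔H, N↔N. Complement (CTVCDHGTATNGBTAATCCAYBGHCWTTTGACTRDHTT), then reverse for 5'→3'.

5′-TTHDRTCAGTTTWCHGBYACCTAATBGNTATGHDCVTC-3′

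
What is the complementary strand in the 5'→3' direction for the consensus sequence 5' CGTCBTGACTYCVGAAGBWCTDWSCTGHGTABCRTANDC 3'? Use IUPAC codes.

5'-GHNTAYGVTACDCAGSWHAGWVCTTCBGRAGTCAVGACG-3'

Standard pairs A↔T, G↔C; ambiguity codes pair R↔Y, W↔W, S↔S, B↔V, D↔H, N↔N. Complement (GCAGVACTGARGBCTTCVWGAHWSGACDCATVGYATNHG), then reverse for 5'→3'.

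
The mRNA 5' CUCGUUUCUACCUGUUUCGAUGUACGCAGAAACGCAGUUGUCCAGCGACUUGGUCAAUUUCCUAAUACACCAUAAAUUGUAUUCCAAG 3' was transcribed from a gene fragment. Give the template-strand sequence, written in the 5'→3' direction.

Replace U with T to get the coding DNA strand: CTCGTTTCTACCTGTTTCGATGTACGCAGAAACGCAGTTGTCCAGCGACTTGGTCAATTTCCTAATACACCATAAATTGTATTCCAAG. The template strand is its reverse complement (complement GAGCAAAGATGGACAAAGCTACATGCGTCTTTGCGTCAACAGGTCGCTGAACCAGTTAAAGGATTATGTGGTATTTAACATAAGGTTC, then reverse).

5'-CTTGGAATACAATTTATGGTGTATTAGGAAATTGACCAAGTCGCTGGACAACTGCGTTTCTGCGTACATCGAAACAGGTAGAAACGAG-3'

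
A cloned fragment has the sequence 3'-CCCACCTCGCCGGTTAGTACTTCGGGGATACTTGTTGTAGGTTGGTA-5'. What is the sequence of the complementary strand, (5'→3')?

5'-GGGTGGAGCGGCCAATCATGAAGCCCCTATGAACAACATCCAACCAT-3'

The strand is given 3'→5', so its complement runs 5'→3' in the same left-to-right order: pair each base A↔T, G↔C.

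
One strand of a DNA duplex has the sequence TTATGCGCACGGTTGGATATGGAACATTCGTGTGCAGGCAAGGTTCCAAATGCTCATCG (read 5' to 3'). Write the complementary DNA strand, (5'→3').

Pairing A↔T and G↔C gives AATACGCGTGCCAACCTATACCTTGTAAGCACACGTCCGTTCCAAGGTTTACGAGTAGC, running 3'→5'. Reverse for the 5'→3' convention.

5′-CGATGAGCATTTGGAACCTTGCCTGCACACGAATGTTCCATATCCAACCGTGCGCATAA-3′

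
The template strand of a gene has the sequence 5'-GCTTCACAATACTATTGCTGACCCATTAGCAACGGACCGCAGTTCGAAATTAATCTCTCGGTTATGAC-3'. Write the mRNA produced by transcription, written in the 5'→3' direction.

5'-GUCAUAACCGAGAGAUUAAUUUCGAACUGCGGUCCGUUGCUAAUGGGUCAGCAAUAGUAUUGUGAAGC-3'

The mRNA has the sequence of the coding strand (reverse complement of the template) with T→U. Reverse complement of GCTTCACAATACTATTGCTGACCCATTAGCAACGGACCGCAGTTCGAAATTAATCTCTCGGTTATGAC is GTCATAACCGAGAGATTAATTTCGAACTGCGGTCCGTTGCTAATGGGTCAGCAATAGTATTGTGAAGC; then T→U.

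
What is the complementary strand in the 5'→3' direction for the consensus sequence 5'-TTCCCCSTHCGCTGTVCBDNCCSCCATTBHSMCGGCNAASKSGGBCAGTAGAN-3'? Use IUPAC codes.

5'-NTCTACTGVCCSMSTTNGCCGKSDVAATGGSGGNHVGBACAGCGDASGGGGAA-3'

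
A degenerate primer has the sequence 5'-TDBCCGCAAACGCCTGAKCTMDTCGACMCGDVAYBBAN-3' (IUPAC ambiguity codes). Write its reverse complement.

5'-NTVVRTBHCGKGTCGAHKAGMTCAGGCGTTTGCGGVHA-3'

Standard pairs A↔T, G↔C; ambiguity codes pair Y↔R, M↔K, B↔V, D↔H, N↔N. Complement (AHVGGCGTTTGCGGACTMGAKHAGCTGKGCHBTRVVTN), then reverse for 5'→3'.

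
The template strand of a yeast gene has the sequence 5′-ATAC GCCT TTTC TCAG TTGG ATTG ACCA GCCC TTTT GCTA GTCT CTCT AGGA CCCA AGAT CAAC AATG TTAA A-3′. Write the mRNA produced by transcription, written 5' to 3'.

RNA polymerase reads the template 3'→5' and synthesizes mRNA 5'→3' by base-pairing (A→U, T→A, G↔C). The complement of the template is TATGCGGAAAAGAGTCAACCTAACTGGTCGGGAAAACGATCAGAGAGATCCTGGGTTCTAGTTGTTACAATTT; antiparallel, so 5'→3' the coding strand is TTTAACATTGTTGATCTTGGGTCCTAGAGAGACTAGCAAAAGGGCTGGTCAATCCAACTGAGAAAAGGCGTAT. Replace T with U for the mRNA.

5'-UUUAACAUUGUUGAUCUUGGGUCCUAGAGAGACUAGCAAAAGGGCUGGUCAAUCCAACUGAGAAAAGGCGUAU-3'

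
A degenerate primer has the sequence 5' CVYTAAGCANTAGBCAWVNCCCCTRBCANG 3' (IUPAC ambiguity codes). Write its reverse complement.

5′-CNTGVYAGGGGNBWTGVCTANTGCTTARBG-3′

Standard pairs A↔T, G↔C; ambiguity codes pair R↔Y, W↔W, B↔V, N↔N. Complement (GBRATTCGTNATCVGTWBNGGGGAYVGTNC), then reverse for 5'→3'.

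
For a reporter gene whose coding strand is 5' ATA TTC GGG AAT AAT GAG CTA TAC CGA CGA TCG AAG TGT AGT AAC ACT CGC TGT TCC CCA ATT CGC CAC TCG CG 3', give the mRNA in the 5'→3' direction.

5'-AUAUUCGGGAAUAAUGAGCUAUACCGACGAUCGAAGUGUAGUAACACUCGCUGUUCCCCAAUUCGCCACUCGCG-3'

mRNA has the coding-strand sequence with U in place of T.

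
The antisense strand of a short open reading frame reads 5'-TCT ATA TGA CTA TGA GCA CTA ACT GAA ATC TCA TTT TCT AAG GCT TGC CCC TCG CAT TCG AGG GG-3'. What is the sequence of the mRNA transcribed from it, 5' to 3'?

5′-CCCCUCGAAUGCGAGGGGCAAGCCUUAGAAAAUGAGAUUUCAGUUAGUGCUCAUAGUCAUAUAGA-3′

The mRNA has the sequence of the coding strand (reverse complement of the template) with T→U. Reverse complement of TCTATATGACTATGAGCACTAACTGAAATCTCATTTTCTAAGGCTTGCCCCTCGCATTCGAGGGG is CCCCTCGAATGCGAGGGGCAAGCCTTAGAAAATGAGATTTCAGTTAGTGCTCATAGTCATATAGA; then T→U.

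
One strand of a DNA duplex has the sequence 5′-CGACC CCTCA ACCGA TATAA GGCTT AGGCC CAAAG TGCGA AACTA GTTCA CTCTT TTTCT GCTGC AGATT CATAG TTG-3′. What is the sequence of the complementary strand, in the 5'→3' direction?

5'-CAACTATGAATCTGCAGCAGAAAAAGAGTGAACTAGTTTCGCACTTTGGGCCTAAGCCTTATATCGGTTGAGGGGTCG-3'

The complement of CGACCCCTCAACCGATATAAGGCTTAGGCCCAAAGTGCGAAACTAGTTCACTCTTTTTCTGCTGCAGATTCATAGTTG is GCTGGGGAGTTGGCTATATTCCGAATCCGGGTTTCACGCTTTGATCAAGTGAGAAAAAGACGACGTCTAAGTATCAAC (A↔T, G↔C). DNA strands are antiparallel, so the complementary strand runs 3'→5'; reversing gives the 5'→3' form.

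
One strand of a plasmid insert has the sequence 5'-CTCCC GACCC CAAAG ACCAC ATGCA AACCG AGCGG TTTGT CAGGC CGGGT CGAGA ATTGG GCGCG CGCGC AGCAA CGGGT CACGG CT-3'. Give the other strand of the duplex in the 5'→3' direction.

The complement of CTCCCGACCCCAAAGACCACATGCAAACCGAGCGGTTTGTCAGGCCGGGTCGAGAATTGGGCGCGCGCGCAGCAACGGGTCACGGCT is GAGGGCTGGGGTTTCTGGTGTACGTTTGGCTCGCCAAACAGTCCGGCCCAGCTCTTAACCCGCGCGCGCGTCGTTGCCCAGTGCCGA (A↔T, G↔C). DNA strands are antiparallel, so the complementary strand runs 3'→5'; reversing gives the 5'→3' form.

5'-AGCCGTGACCCGTTGCTGCGCGCGCGCCCAATTCTCGACCCGGCCTGACAAACCGCTCGGTTTGCATGTGGTCTTTGGGGTCGGGAG-3'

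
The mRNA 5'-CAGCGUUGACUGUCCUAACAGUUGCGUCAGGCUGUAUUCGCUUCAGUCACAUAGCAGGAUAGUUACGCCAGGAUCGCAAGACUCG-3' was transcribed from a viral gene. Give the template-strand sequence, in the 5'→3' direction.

5'-CGAGTCTTGCGATCCTGGCGTAACTATCCTGCTATGTGACTGAAGCGAATACAGCCTGACGCAACTGTTAGGACAGTCAACGCTG-3'

Replace U with T to get the coding DNA strand: CAGCGTTGACTGTCCTAACAGTTGCGTCAGGCTGTATTCGCTTCAGTCACATAGCAGGATAGTTACGCCAGGATCGCAAGACTCG. The template strand is its reverse complement (complement GTCGCAACTGACAGGATTGTCAACGCAGTCCGACATAAGCGAAGTCAGTGTATCGTCCTATCAATGCGGTCCTAGCGTTCTGAGC, then reverse).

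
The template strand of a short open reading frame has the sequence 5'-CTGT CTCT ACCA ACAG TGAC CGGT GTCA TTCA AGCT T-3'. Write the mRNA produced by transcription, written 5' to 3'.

The mRNA has the sequence of the coding strand (reverse complement of the template) with T→U. Reverse complement of CTGTCTCTACCAACAGTGACCGGTGTCATTCAAGCTT is AAGCTTGAATGACACCGGTCACTGTTGGTAGAGACAG; then T→U.

5'-AAGCUUGAAUGACACCGGUCACUGUUGGUAGAGACAG-3'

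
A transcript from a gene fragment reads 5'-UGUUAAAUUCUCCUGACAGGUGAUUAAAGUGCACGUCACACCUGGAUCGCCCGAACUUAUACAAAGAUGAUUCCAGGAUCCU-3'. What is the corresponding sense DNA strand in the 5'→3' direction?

5'-TGTTAAATTCTCCTGACAGGTGATTAAAGTGCACGTCACACCTGGATCGCCCGAACTTATACAAAGATGATTCCAGGATCCT-3'

The coding DNA strand has the same 5'→3' sequence as the mRNA with U replaced by T.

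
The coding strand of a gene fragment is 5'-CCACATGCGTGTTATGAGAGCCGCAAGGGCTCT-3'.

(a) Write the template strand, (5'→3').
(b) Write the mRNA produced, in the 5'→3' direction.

(a) 5′-AGAGCCCTTGCGGCTCTCATAACACGCATGTGG-3′
(b) 5'-CCACAUGCGUGUUAUGAGAGCCGCAAGGGCUCU-3'

(a) The template strand is the reverse complement of the coding strand: complement GGTGTACGCACAATACTCTCGGCGTTCCCGAGA, then reverse.
(b) mRNA matches the coding strand with T→U.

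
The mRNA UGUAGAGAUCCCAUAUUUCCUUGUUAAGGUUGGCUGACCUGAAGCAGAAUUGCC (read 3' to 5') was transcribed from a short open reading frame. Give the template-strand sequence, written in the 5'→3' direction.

5'-ACATCTCTAGGGTATAAAGGAACAATTCCAACCGACTGGACTTCGTCTTAACGG-3'

Written 5'→3' the mRNA is CCGUUAAGACGAAGUCCAGUCGGUUGGAAUUGUUCCUUUAUACCCUAGAGAUGU, so the coding DNA strand is CCGTTAAGACGAAGTCCAGTCGGTTGGAATTGTTCCTTTATACCCTAGAGATGT. The template is its reverse complement.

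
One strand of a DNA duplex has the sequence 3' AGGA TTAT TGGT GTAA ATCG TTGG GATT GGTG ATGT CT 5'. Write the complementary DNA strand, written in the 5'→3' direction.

The strand is given 3'→5', so its complement runs 5'→3' in the same left-to-right order: pair each base A↔T, G↔C.

5'-TCCTAATAACCACATTTAGCAACCCTAACCACTACAGA-3'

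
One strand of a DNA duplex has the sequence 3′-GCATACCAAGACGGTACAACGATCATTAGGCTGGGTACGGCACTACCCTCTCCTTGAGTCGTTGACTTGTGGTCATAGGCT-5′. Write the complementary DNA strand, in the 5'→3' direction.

The strand is given 3'→5', so its complement runs 5'→3' in the same left-to-right order: pair each base A↔T, G↔C.

5'-CGTATGGTTCTGCCATGTTGCTAGTAATCCGACCCATGCCGTGATGGGAGAGGAACTCAGCAACTGAACACCAGTATCCGA-3'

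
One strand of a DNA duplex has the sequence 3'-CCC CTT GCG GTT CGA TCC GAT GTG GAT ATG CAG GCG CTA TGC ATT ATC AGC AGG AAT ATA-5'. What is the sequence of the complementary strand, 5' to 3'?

The strand is given 3'→5', so its complement runs 5'→3' in the same left-to-right order: pair each base A↔T, G↔C.

5'-GGGGAACGCCAAGCTAGGCTACACCTATACGTCCGCGATACGTAATAGTCGTCCTTATAT-3'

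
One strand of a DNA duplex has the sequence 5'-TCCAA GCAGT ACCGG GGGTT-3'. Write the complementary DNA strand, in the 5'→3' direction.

5′-AACCCCCGGTACTGCTTGGA-3′

Pairing A↔T and G↔C gives AGGTTCGTCATGGCCCCCAA, running 3'→5'. Reverse for the 5'→3' convention.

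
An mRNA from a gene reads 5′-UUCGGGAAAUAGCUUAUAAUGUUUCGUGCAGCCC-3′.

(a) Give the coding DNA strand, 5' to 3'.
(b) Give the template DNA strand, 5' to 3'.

(a) 5′-TTCGGGAAATAGCTTATAATGTTTCGTGCAGCCC-3′
(b) 5′-GGGCTGCACGAAACATTATAAGCTATTTCCCGAA-3′

(a) The coding strand matches the mRNA with U→T.
(b) The template strand is the reverse complement of the coding strand.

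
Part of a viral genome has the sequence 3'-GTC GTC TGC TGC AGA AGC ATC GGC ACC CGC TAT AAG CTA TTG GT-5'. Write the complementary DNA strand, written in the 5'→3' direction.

5'-CAGCAGACGACGTCTTCGTAGCCGTGGGCGATATTCGATAACCA-3'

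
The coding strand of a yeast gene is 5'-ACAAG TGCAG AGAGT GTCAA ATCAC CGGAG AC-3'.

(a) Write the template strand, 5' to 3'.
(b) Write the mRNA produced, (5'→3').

(a) The template strand is the reverse complement of the coding strand: complement TGTTCACGTCTCTCACAGTTTAGTGGCCTCTG, then reverse.
(b) mRNA matches the coding strand with T→U.

(a) 5'-GTCTCCGGTGATTTGACACTCTCTGCACTTGT-3'
(b) 5'-ACAAGUGCAGAGAGUGUCAAAUCACCGGAGAC-3'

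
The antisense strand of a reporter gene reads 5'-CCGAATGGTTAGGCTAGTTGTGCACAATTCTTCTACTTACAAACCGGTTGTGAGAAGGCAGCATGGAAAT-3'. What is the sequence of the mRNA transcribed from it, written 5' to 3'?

The mRNA has the sequence of the coding strand (reverse complement of the template) with T→U. Reverse complement of CCGAATGGTTAGGCTAGTTGTGCACAATTCTTCTACTTACAAACCGGTTGTGAGAAGGCAGCATGGAAAT is ATTTCCATGCTGCCTTCTCACAACCGGTTTGTAAGTAGAAGAATTGTGCACAACTAGCCTAACCATTCGG; then T→U.

5′-AUUUCCAUGCUGCCUUCUCACAACCGGUUUGUAAGUAGAAGAAUUGUGCACAACUAGCCUAACCAUUCGG-3′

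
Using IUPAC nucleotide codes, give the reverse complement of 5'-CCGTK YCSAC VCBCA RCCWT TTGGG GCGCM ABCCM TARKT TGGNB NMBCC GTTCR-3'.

Standard pairs A↔T, G↔C; ambiguity codes pair R↔Y, M↔K, W↔W, S↔S, B↔V, N↔N. Complement (GGCAMRGSTGBGVGTYGGWAAACCCCGCGKTVGGKATYMAACCNVNKVGGCAAGY), then reverse for 5'→3'.

5'-YGAACGGVKNVNCCAAMYTAKGGVTKGCGCCCCAAAWGGYTGVGBGTSGRMACGG-3'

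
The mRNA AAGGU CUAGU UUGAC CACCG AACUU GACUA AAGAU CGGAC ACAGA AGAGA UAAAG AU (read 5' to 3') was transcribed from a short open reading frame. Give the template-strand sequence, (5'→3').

Replace U with T to get the coding DNA strand: AAGGTCTAGTTTGACCACCGAACTTGACTAAAGATCGGACACAGAAGAGATAAAGAT. The template strand is its reverse complement (complement TTCCAGATCAAACTGGTGGCTTGAACTGATTTCTAGCCTGTGTCTTCTCTATTTCTA, then reverse).

5'-ATCTTTATCTCTTCTGTGTCCGATCTTTAGTCAAGTTCGGTGGTCAAACTAGACCTT-3'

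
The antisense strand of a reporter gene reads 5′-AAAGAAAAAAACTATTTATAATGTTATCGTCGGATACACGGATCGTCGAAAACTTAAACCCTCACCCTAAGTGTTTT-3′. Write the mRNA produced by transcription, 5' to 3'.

5'-AAAACACUUAGGGUGAGGGUUUAAGUUUUCGACGAUCCGUGUAUCCGACGAUAACAUUAUAAAUAGUUUUUUUCUUU-3'

RNA polymerase reads the template 3'→5' and synthesizes mRNA 5'→3' by base-pairing (A→U, T→A, G↔C). The complement of the template is TTTCTTTTTTTGATAAATATTACAATAGCAGCCTATGTGCCTAGCAGCTTTTGAATTTGGGAGTGGGATTCACAAAA; antiparallel, so 5'→3' the coding strand is AAAACACTTAGGGTGAGGGTTTAAGTTTTCGACGATCCGTGTATCCGACGATAACATTATAAATAGTTTTTTTCTTT. Replace T with U for the mRNA.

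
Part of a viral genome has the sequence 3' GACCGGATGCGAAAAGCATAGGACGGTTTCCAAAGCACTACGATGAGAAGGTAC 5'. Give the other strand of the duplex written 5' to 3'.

The strand is given 3'→5', so its complement runs 5'→3' in the same left-to-right order: pair each base A↔T, G↔C.

5'-CTGGCCTACGCTTTTCGTATCCTGCCAAAGGTTTCGTGATGCTACTCTTCCATG-3'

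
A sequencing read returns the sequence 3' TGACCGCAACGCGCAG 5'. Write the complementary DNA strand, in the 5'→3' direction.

5'-ACTGGCGTTGCGCGTC-3'

The strand is given 3'→5', so its complement runs 5'→3' in the same left-to-right order: pair each base A↔T, G↔C.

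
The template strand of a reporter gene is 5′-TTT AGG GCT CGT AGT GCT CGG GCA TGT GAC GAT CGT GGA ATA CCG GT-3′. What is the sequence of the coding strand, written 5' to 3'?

The coding strand is complementary and antiparallel to the template: take the complement (A↔T, G↔C) and reverse.

5'-ACCGGTATTCCACGATCGTCACATGCCCGAGCACTACGAGCCCTAAA-3'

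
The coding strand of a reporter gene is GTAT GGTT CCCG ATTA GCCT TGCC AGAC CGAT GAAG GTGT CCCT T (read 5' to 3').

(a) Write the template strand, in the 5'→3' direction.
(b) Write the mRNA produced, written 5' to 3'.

(a) The template strand is the reverse complement of the coding strand: complement CATACCAAGGGCTAATCGGAACGGTCTGGCTACTTCCACAGGGAA, then reverse.
(b) mRNA matches the coding strand with T→U.

(a) 5'-AAGGGACACCTTCATCGGTCTGGCAAGGCTAATCGGGAACCATAC-3'
(b) 5'-GUAUGGUUCCCGAUUAGCCUUGCCAGACCGAUGAAGGUGUCCCUU-3'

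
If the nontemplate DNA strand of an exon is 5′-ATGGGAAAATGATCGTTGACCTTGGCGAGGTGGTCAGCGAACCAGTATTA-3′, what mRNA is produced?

5'-AUGGGAAAAUGAUCGUUGACCUUGGCGAGGUGGUCAGCGAACCAGUAUUA-3'

mRNA has the coding-strand sequence with U in place of T.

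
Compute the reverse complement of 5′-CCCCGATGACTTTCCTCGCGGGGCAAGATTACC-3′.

5'-GGTAATCTTGCCCCGCGAGGAAAGTCATCGGGG-3'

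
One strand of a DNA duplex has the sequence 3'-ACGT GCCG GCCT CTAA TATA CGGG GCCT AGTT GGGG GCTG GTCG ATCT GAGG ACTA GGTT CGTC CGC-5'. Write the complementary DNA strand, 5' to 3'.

The strand is given 3'→5', so its complement runs 5'→3' in the same left-to-right order: pair each base A↔T, G↔C.

5′-TGCACGGCCGGAGATTATATGCCCCGGATCAACCCCCGACCAGCTAGACTCCTGATCCAAGCAGGCG-3′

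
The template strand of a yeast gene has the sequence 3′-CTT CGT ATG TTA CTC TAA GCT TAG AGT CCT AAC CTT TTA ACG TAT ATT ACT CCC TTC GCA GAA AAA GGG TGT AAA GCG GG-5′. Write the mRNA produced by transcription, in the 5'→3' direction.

Reading the template 3'→5' as shown, RNA polymerase pairs each base (A→U, T→A, G↔C) to build mRNA 5'→3' directly.

5'-GAAGCAUACAAUGAGAUUCGAAUCUCAGGAUUGGAAAAUUGCAUAUAAUGAGGGAAGCGUCUUUUUCCCACAUUUCGCCC-3'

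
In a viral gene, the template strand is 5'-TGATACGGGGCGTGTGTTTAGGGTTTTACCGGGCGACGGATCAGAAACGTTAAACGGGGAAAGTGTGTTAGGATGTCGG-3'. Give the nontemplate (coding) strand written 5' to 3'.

5′-CCGACATCCTAACACACTTTCCCCGTTTAACGTTTCTGATCCGTCGCCCGGTAAAACCCTAAACACACGCCCCGTATCA-3′

The coding strand is complementary and antiparallel to the template: take the complement (A↔T, G↔C) and reverse.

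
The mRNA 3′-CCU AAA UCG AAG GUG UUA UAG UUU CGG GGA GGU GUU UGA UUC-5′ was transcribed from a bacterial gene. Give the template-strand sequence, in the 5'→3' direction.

5′-GGATTTAGCTTCCACAATATCAAAGCCCCTCCACAAACTAAG-3′

Written 5'→3' the mRNA is CUUAGUUUGUGGAGGGGCUUUGAUAUUGUGGAAGCUAAAUCC, so the coding DNA strand is CTTAGTTTGTGGAGGGGCTTTGATATTGTGGAAGCTAAATCC. The template is its reverse complement.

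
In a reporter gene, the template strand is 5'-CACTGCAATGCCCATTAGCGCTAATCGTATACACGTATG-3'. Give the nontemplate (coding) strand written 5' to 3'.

5'-CATACGTGTATACGATTAGCGCTAATGGGCATTGCAGTG-3'

The coding strand is complementary and antiparallel to the template: take the complement (A↔T, G↔C) and reverse.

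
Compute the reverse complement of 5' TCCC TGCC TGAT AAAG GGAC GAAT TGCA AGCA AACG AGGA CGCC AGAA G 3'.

5'-CTTCTGGCGTCCTCGTTTGCTTGCAATTCGTCCCTTTATCAGGCAGGGA-3'

Complement each base (A↔T, G↔C): AGGGACGGACTATTTCCCTGCTTAACGTTCGTTTGCTCCTGCGGTCTTC. Then reverse.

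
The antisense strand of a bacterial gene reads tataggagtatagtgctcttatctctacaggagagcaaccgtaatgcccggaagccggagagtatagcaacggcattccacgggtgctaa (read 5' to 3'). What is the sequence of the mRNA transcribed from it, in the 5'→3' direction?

5'-UUAGCACCCGUGGAAUGCCGUUGCUAUACUCUCCGGCUUCCGGGCAUUACGGUUGCUCUCCUGUAGAGAUAAGAGCACUAUACUCCUAUA-3'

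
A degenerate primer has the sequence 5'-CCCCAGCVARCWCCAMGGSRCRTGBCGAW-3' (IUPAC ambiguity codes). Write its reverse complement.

Standard pairs A↔T, G↔C; ambiguity codes pair R↔Y, M↔K, W↔W, S↔S, B↔V. Complement (GGGGTCGBTYGWGGTKCCSYGYACVGCTW), then reverse for 5'→3'.

5'-WTCGVCAYGYSCCKTGGWGYTBGCTGGGG-3'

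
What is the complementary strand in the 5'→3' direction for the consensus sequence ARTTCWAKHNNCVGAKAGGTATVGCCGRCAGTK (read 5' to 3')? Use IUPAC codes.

5′-MACTGYCGGCBATACCTMTCBGNNDMTWGAAYT-3′

Standard pairs A↔T, G↔C; ambiguity codes pair R↔Y, K↔M, W↔W, H↔D, V↔B, N↔N. Complement (TYAAGWTMDNNGBCTMTCCATABCGGCYGTCAM), then reverse for 5'→3'.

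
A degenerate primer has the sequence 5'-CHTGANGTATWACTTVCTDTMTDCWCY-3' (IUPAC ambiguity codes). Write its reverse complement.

Standard pairs A↔T, G↔C; ambiguity codes pair Y↔R, M↔K, W↔W, D↔H, V↔B, N↔N. Complement (GDACTNCATAWTGAABGAHAKAHGWGR), then reverse for 5'→3'.

5′-RGWGHAKAHAGBAAGTWATACNTCADG-3′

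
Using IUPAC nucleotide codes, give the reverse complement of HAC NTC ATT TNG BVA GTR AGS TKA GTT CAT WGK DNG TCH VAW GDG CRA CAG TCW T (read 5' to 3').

5'-AWGACTGTYGCHCWTBDGACNHMCWATGAACTMASCTYACTBVCNAAATGANGTD-3'

Standard pairs A↔T, G↔C; ambiguity codes pair R↔Y, K↔M, W↔W, S↔S, B↔V, D↔H, N↔N. Complement (DTGNAGTAAANCVBTCAYTCSAMTCAAGTAWCMHNCAGDBTWCHCGYTGTCAGWA), then reverse for 5'→3'.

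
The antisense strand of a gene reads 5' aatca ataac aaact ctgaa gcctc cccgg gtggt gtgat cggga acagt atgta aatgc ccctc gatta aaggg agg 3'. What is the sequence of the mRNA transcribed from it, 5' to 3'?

The mRNA has the sequence of the coding strand (reverse complement of the template) with T→U. Reverse complement of AATCAATAACAAACTCTGAAGCCTCCCCGGGTGGTGTGATCGGGAACAGTATGTAAATGCCCCTCGATTAAAGGGAGG is CCTCCCTTTAATCGAGGGGCATTTACATACTGTTCCCGATCACACCACCCGGGGAGGCTTCAGAGTTTGTTATTGATT; then T→U.

5'-CCUCCCUUUAAUCGAGGGGCAUUUACAUACUGUUCCCGAUCACACCACCCGGGGAGGCUUCAGAGUUUGUUAUUGAUU-3'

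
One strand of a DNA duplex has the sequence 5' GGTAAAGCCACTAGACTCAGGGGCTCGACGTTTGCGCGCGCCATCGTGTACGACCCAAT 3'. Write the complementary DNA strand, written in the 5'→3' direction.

Pairing A↔T and G↔C gives CCATTTCGGTGATCTGAGTCCCCGAGCTGCAAACGCGCGCGGTAGCACATGCTGGGTTA, running 3'→5'. Reverse for the 5'→3' convention.

5′-ATTGGGTCGTACACGATGGCGCGCGCAAACGTCGAGCCCCTGAGTCTAGTGGCTTTACC-3′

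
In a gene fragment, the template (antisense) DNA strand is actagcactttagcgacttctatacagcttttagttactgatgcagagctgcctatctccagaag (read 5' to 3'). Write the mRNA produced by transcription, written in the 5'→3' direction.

The mRNA has the sequence of the coding strand (reverse complement of the template) with T→U. Reverse complement of ACTAGCACTTTAGCGACTTCTATACAGCTTTTAGTTACTGATGCAGAGCTGCCTATCTCCAGAAG is CTTCTGGAGATAGGCAGCTCTGCATCAGTAACTAAAAGCTGTATAGAAGTCGCTAAAGTGCTAGT; then T→U.

5'-CUUCUGGAGAUAGGCAGCUCUGCAUCAGUAACUAAAAGCUGUAUAGAAGUCGCUAAAGUGCUAGU-3'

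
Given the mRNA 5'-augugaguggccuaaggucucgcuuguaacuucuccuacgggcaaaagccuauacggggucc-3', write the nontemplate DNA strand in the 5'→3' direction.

The coding DNA strand has the same 5'→3' sequence as the mRNA with U replaced by T.

5'-ATGTGAGTGGCCTAAGGTCTCGCTTGTAACTTCTCCTACGGGCAAAAGCCTATACGGGGTCC-3'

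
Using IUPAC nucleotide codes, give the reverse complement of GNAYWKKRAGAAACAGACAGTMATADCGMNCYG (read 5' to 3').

Standard pairs A↔T, G↔C; ambiguity codes pair R↔Y, M↔K, W↔W, D↔H, N↔N. Complement (CNTRWMMYTCTTTGTCTGTCAKTATHGCKNGRC), then reverse for 5'→3'.

5'-CRGNKCGHTATKACTGTCTGTTTCTYMMWRTNC-3'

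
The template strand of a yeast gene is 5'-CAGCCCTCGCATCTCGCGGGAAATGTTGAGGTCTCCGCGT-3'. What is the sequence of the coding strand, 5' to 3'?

The coding strand is complementary and antiparallel to the template: take the complement (A↔T, G↔C) and reverse.

5′-ACGCGGAGACCTCAACATTTCCCGCGAGATGCGAGGGCTG-3′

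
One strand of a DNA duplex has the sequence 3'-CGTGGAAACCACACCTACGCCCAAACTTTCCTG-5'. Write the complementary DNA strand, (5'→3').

5'-GCACCTTTGGTGTGGATGCGGGTTTGAAAGGAC-3'

The strand is given 3'→5', so its complement runs 5'→3' in the same left-to-right order: pair each base A↔T, G↔C.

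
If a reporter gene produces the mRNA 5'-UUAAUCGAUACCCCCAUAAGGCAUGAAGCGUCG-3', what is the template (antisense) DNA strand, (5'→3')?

5'-CGACGCTTCATGCCTTATGGGGGTATCGATTAA-3'

Replace U with T to get the coding DNA strand: TTAATCGATACCCCCATAAGGCATGAAGCGTCG. The template strand is its reverse complement (complement AATTAGCTATGGGGGTATTCCGTACTTCGCAGC, then reverse).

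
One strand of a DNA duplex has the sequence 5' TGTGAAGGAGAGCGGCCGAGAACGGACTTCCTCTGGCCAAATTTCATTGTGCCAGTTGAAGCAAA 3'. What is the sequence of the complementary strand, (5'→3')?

The complement of TGTGAAGGAGAGCGGCCGAGAACGGACTTCCTCTGGCCAAATTTCATTGTGCCAGTTGAAGCAAA is ACACTTCCTCTCGCCGGCTCTTGCCTGAAGGAGACCGGTTTAAAGTAACACGGTCAACTTCGTTT (A↔T, G↔C). DNA strands are antiparallel, so the complementary strand runs 3'→5'; reversing gives the 5'→3' form.

5'-TTTGCTTCAACTGGCACAATGAAATTTGGCCAGAGGAAGTCCGTTCTCGGCCGCTCTCCTTCACA-3'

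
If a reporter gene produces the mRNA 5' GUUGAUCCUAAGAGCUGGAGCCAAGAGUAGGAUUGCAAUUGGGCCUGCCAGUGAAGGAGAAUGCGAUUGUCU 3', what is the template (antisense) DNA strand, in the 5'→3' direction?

Replace U with T to get the coding DNA strand: GTTGATCCTAAGAGCTGGAGCCAAGAGTAGGATTGCAATTGGGCCTGCCAGTGAAGGAGAATGCGATTGTCT. The template strand is its reverse complement (complement CAACTAGGATTCTCGACCTCGGTTCTCATCCTAACGTTAACCCGGACGGTCACTTCCTCTTACGCTAACAGA, then reverse).

5'-AGACAATCGCATTCTCCTTCACTGGCAGGCCCAATTGCAATCCTACTCTTGGCTCCAGCTCTTAGGATCAAC-3'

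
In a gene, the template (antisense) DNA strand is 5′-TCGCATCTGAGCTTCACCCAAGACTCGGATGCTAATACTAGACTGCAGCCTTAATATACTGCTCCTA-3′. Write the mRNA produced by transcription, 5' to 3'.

5'-UAGGAGCAGUAUAUUAAGGCUGCAGUCUAGUAUUAGCAUCCGAGUCUUGGGUGAAGCUCAGAUGCGA-3'

RNA polymerase reads the template 3'→5' and synthesizes mRNA 5'→3' by base-pairing (A→U, T→A, G↔C). The complement of the template is AGCGTAGACTCGAAGTGGGTTCTGAGCCTACGATTATGATCTGACGTCGGAATTATATGACGAGGAT; antiparallel, so 5'→3' the coding strand is TAGGAGCAGTATATTAAGGCTGCAGTCTAGTATTAGCATCCGAGTCTTGGGTGAAGCTCAGATGCGA. Replace T with U for the mRNA.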